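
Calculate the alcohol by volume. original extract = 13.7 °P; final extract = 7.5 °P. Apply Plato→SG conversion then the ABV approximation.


SG = 259/(259 − P);  ABV = (OG − FG)·131.25
OG = 259/(259 − 13.7) = 1.0558
FG = 259/(259 − 7.5) = 1.0298
ABV = (1.0558 − 1.0298)·131.25

3.4163 % ABV


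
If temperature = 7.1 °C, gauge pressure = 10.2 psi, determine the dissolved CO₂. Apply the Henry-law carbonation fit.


vols = (P + 14.695)·(0.01821 + 0.09011·e^(−0.04·T))
vols = (10.2 + 14.695)·(0.01821 + 0.09011·e^(−0.04·7.1))

2.1420 volumes


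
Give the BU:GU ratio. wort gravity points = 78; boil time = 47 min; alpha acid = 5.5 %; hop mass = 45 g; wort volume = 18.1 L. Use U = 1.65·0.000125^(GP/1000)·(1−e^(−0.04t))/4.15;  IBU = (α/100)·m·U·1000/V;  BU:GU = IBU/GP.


U = 1.65·0.000125^(78/1000)·(1−e^(−0.04·47))/4.15 = 0.1671
IBU = (5.5/100)·45·0.1671·1000/18.1 = 22.8552
BU:GU = 22.8552/78

0.2930


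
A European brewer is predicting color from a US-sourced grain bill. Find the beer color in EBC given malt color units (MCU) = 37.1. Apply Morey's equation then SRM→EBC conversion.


SRM = 1.4922·MCU^0.6859;  EBC = SRM·1.97
SRM = 1.4922·37.1^0.6859 = 17.7935
EBC = 17.7935·1.97

35.0531 EBC


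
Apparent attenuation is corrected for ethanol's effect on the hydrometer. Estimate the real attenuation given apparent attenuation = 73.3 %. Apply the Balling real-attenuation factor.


RA = AA · 0.8192
RA = 73.3 · 0.8192

60.0474 %


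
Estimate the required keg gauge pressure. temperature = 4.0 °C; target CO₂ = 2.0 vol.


psi = vols/(0.01821 + 0.09011·e^(−0.04·T)) − 14.695
psi = 2.0/(0.01821 + 0.09011·e^(−0.04·4.0)) − 14.695

6.3584 psi


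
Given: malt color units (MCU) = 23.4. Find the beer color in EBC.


SRM = 1.4922·MCU^0.6859;  EBC = SRM·1.97
SRM = 1.4922·23.4^0.6859 = 12.9710
EBC = 12.9710·1.97

25.5528 EBC


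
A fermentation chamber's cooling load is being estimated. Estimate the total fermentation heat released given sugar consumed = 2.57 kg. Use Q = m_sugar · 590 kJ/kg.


Q = 2.57 · 590

1516.3000 kJ


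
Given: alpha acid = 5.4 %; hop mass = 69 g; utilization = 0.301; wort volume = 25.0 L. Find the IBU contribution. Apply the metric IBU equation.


IBU = (α/100)·mass·U·1000 / V
IBU = (5.4/100)·69·0.301·1000 / 25.0

44.8610 IBU


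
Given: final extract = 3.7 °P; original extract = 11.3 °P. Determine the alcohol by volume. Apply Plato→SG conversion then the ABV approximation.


SG = 259/(259 − P);  ABV = (OG − FG)·131.25
OG = 259/(259 − 11.3) = 1.0456
FG = 259/(259 − 3.7) = 1.0145
ABV = (1.0456 − 1.0145)·131.25

4.0854 % ABV


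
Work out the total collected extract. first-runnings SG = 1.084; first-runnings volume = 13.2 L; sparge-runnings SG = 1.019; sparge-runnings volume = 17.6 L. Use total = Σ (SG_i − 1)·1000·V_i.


first = (1.084 − 1)·1000·13.2 = 1108.8000
sparge = (1.019 − 1)·1000·17.6 = 334.4000
total = 1108.8000 + 334.4000

1443.2000 gravity·L


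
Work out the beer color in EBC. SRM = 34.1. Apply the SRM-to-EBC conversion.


EBC = SRM · 1.97
EBC = 34.1 · 1.97

67.1770 EBC


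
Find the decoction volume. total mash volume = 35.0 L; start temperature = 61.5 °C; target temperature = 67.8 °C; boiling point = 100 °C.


V_dec = V_total·(T_target − T_start)/(T_boil − T_start)
V_dec = 35.0·(67.8 − 61.5)/(100 − 61.5)

5.7273 L


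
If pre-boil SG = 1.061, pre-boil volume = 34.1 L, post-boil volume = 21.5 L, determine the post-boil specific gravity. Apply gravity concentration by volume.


SG_post = 1 + (SG_pre − 1)·V_pre/V_post
pts_pre = (1.061 − 1)·1000 = 61.0000
pts_post = 61.0000·34.1/21.5 = 96.7488
SG_post = 1 + 96.7488/1000

1.0967


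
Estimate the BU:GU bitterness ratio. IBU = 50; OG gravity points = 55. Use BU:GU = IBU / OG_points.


BU:GU = 50 / 55

0.9091


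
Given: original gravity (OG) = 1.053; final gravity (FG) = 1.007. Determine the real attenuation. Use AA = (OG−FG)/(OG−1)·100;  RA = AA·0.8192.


AA = (1.053 − 1.007)/(1.053 − 1)·100 = 86.7925
RA = 86.7925·0.8192

71.1004 %


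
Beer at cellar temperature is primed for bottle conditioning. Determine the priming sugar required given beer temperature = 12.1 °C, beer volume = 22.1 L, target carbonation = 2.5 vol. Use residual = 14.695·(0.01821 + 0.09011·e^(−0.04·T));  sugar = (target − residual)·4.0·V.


residual = 14.695·(0.01821 + 0.09011·e^(−0.04·12.1)) = 1.0837
sugar = (2.5 − 1.0837)·4.0·22.1

125.2012 g


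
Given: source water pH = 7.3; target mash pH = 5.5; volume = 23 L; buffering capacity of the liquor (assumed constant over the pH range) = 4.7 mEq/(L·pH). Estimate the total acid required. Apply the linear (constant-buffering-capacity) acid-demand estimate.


acid = buffering capacity · (pH_source − pH_target) · V
acid = 4.7 · (7.3 − 5.5) · 23

194.5800 mEq


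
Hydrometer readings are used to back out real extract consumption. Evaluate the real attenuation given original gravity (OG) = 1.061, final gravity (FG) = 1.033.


AA = (OG−FG)/(OG−1)·100;  RA = AA·0.8192
AA = (1.061 − 1.033)/(1.061 − 1)·100 = 45.9016
RA = 45.9016·0.8192

37.6026 %


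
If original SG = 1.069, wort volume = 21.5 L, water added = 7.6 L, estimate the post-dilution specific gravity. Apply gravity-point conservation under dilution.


SG_new = 1 + (SG_old − 1)·V_old/(V_old + V_water)
pts = (1.069 − 1)·1000·21.5/(21.5 + 7.6) = 50.9794
SG_new = 1 + 50.9794/1000

1.0510


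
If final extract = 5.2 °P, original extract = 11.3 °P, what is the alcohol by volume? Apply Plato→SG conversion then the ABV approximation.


SG = 259/(259 − P);  ABV = (OG − FG)·131.25
OG = 259/(259 − 11.3) = 1.0456
FG = 259/(259 − 5.2) = 1.0205
ABV = (1.0456 − 1.0205)·131.25

3.2985 % ABV


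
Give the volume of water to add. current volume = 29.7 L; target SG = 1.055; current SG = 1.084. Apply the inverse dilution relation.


V_water = V·((SG_curr − 1)/(SG_target − 1) − 1)
V_water = 29.7·((1.084 − 1)/(1.055 − 1) − 1)

15.6600 L


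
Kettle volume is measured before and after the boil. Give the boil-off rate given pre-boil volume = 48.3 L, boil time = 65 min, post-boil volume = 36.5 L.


rate = (V_pre − V_post) / (t_min/60)
rate = (48.3 − 36.5) / (65/60)

10.8923 L/hr


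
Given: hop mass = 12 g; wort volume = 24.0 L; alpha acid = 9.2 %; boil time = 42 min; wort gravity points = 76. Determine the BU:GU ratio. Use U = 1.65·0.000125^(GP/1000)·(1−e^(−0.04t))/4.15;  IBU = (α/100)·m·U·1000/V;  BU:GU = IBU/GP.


U = 1.65·0.000125^(76/1000)·(1−e^(−0.04·42))/4.15 = 0.1634
IBU = (9.2/100)·12·0.1634·1000/24.0 = 7.5159
BU:GU = 7.5159/76

0.0989


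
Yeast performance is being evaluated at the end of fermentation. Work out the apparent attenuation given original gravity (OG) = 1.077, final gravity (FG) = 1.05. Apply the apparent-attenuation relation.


AA = (OG − FG)/(OG − 1) · 100
AA = (1.077 − 1.05)/(1.077 − 1) · 100

35.0649 %


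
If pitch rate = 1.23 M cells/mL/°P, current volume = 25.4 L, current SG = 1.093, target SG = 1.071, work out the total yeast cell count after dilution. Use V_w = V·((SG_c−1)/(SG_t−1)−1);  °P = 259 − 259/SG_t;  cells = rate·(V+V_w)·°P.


V_w = 25.4·((1.093−1)/(1.071−1)−1) = 7.8704
V_final = 25.4 + 7.8704 = 33.2704
°P = 259 − 259/1.071 = 17.1699
cells = 1.23·33.2704·17.1699

702.6387 billion cells


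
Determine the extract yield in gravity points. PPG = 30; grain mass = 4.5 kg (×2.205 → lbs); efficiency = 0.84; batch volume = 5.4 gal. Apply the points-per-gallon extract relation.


points = lbs × PPG × eff / vol
lbs = 4.5 × 2.205 = 9.9225
points = 9.9225 × 30 × 0.84 / 5.4

46.3050 points


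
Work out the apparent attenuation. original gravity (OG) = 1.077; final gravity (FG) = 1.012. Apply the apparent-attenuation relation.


AA = (OG − FG)/(OG − 1) · 100
AA = (1.077 − 1.012)/(1.077 − 1) · 100

84.4156 %


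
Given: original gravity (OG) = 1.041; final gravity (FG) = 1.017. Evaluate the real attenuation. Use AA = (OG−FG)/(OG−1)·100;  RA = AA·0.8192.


AA = (1.041 − 1.017)/(1.041 − 1)·100 = 58.5366
RA = 58.5366·0.8192

47.9532 %


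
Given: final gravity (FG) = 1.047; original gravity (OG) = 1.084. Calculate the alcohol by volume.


ABV = (OG − FG) · 131.25
ABV = (1.084 − 1.047) · 131.25

4.8563 % ABV


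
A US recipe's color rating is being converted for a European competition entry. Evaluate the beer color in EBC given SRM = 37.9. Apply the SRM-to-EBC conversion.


EBC = SRM · 1.97
EBC = 37.9 · 1.97

74.6630 EBC


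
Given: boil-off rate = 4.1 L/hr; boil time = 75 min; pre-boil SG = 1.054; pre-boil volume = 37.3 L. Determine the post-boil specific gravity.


V_post = V_pre − rate·(t/60);  SG_post = 1 + (SG_pre−1)·V_pre/V_post
V_post = 37.3 − 4.1·(75/60) = 32.1750
SG_post = 1 + (1.054 − 1)·37.3/32.1750

1.0626


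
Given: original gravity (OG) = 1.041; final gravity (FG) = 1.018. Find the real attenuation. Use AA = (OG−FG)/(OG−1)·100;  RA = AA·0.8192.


AA = (1.041 − 1.018)/(1.041 − 1)·100 = 56.0976
RA = 56.0976·0.8192

45.9551 %


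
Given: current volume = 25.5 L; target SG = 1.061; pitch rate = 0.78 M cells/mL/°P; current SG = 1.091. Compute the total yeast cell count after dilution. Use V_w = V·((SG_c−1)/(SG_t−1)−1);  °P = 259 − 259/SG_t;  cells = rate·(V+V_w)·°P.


V_w = 25.5·((1.091−1)/(1.061−1)−1) = 12.5410
V_final = 25.5 + 12.5410 = 38.0410
°P = 259 − 259/1.061 = 14.8907
cells = 0.78·38.0410·14.8907

441.8354 billion cells


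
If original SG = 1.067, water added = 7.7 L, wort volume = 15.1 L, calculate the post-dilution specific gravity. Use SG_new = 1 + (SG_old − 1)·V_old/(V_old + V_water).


pts = (1.067 − 1)·1000·15.1/(15.1 + 7.7) = 44.3728
SG_new = 1 + 44.3728/1000

1.0444


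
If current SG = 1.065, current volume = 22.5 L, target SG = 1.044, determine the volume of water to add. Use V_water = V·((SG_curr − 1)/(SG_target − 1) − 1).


V_water = 22.5·((1.065 − 1)/(1.044 − 1) − 1)

10.7386 L


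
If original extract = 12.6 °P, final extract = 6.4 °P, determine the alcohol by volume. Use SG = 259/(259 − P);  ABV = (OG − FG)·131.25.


OG = 259/(259 − 12.6) = 1.0511
FG = 259/(259 − 6.4) = 1.0253
ABV = (1.0511 − 1.0253)·131.25

3.3862 % ABV


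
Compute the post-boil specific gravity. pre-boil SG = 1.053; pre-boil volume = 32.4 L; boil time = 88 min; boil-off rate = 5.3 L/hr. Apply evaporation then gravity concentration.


V_post = V_pre − rate·(t/60);  SG_post = 1 + (SG_pre−1)·V_pre/V_post
V_post = 32.4 − 5.3·(88/60) = 24.6267
SG_post = 1 + (1.053 − 1)·32.4/24.6267

1.0697


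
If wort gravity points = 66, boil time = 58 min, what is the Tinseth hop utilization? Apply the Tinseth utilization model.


U = 1.65·0.000125^(GP/1000) · (1 − e^(−0.04·t))/4.15
bigness = 1.65·0.000125^(66/1000) = 0.9118
boil_factor = (1 − e^(−0.04·58))/4.15 = 0.2173
U = 0.9118 · 0.2173

0.1981


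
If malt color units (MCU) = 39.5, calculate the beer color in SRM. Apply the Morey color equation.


SRM = 1.4922 · MCU^0.6859
SRM = 1.4922 · 39.5^0.6859

18.5752 SRM


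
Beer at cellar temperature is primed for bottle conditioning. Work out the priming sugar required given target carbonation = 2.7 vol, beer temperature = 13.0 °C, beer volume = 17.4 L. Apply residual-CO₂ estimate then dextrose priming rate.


residual = 14.695·(0.01821 + 0.09011·e^(−0.04·T));  sugar = (target − residual)·4.0·V
residual = 14.695·(0.01821 + 0.09011·e^(−0.04·13.0)) = 1.0548
sugar = (2.7 − 1.0548)·4.0·17.4

114.5031 g


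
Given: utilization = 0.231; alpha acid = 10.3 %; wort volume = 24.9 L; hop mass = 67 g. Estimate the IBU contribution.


IBU = (α/100)·mass·U·1000 / V
IBU = (10.3/100)·67·0.231·1000 / 24.9

64.0213 IBU


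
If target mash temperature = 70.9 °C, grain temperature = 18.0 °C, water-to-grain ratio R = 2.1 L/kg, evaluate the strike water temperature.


T_strike = (0.41/R)·(T_mash − T_grain) + T_mash
T_strike = (0.41/2.1)·(70.9 − 18.0) + 70.9

81.2281 °C


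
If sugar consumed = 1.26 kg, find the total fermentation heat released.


Q = m_sugar · 590 kJ/kg
Q = 1.26 · 590

743.4000 kJ


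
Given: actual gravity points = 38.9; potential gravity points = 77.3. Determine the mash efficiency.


efficiency = actual / potential × 100
efficiency = 38.9 / 77.3 × 100

50.3234 %


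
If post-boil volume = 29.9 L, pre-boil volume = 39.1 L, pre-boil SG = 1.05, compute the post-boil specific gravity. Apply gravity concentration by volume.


SG_post = 1 + (SG_pre − 1)·V_pre/V_post
pts_pre = (1.05 − 1)·1000 = 50.0000
pts_post = 50.0000·39.1/29.9 = 65.3846
SG_post = 1 + 65.3846/1000

1.0654


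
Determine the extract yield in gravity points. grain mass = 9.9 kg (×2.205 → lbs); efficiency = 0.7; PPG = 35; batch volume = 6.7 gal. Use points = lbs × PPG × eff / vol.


lbs = 9.9 × 2.205 = 21.8295
points = 21.8295 × 35 × 0.7 / 6.7

79.8243 points


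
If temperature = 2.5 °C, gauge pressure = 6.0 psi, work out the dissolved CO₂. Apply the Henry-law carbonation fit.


vols = (P + 14.695)·(0.01821 + 0.09011·e^(−0.04·T))
vols = (6.0 + 14.695)·(0.01821 + 0.09011·e^(−0.04·2.5))

2.0642 volumes


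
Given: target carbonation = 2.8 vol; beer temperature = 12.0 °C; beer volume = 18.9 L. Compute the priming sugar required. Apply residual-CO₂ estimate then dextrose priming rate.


residual = 14.695·(0.01821 + 0.09011·e^(−0.04·T));  sugar = (target − residual)·4.0·V
residual = 14.695·(0.01821 + 0.09011·e^(−0.04·12.0)) = 1.0870
sugar = (2.8 − 1.0870)·4.0·18.9

129.5052 g


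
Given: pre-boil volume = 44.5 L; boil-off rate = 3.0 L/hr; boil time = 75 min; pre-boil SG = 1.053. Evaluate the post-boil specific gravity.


V_post = V_pre − rate·(t/60);  SG_post = 1 + (SG_pre−1)·V_pre/V_post
V_post = 44.5 − 3.0·(75/60) = 40.7500
SG_post = 1 + (1.053 − 1)·44.5/40.7500

1.0579


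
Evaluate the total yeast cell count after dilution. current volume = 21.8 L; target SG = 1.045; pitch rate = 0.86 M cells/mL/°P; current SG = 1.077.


V_w = V·((SG_c−1)/(SG_t−1)−1);  °P = 259 − 259/SG_t;  cells = rate·(V+V_w)·°P
V_w = 21.8·((1.077−1)/(1.045−1)−1) = 15.5022
V_final = 21.8 + 15.5022 = 37.3022
°P = 259 − 259/1.045 = 11.1531
cells = 0.86·37.3022·11.1531

357.7908 billion cells


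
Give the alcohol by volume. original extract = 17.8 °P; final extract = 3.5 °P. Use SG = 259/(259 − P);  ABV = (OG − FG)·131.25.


OG = 259/(259 − 17.8) = 1.0738
FG = 259/(259 − 3.5) = 1.0137
ABV = (1.0738 − 1.0137)·131.25

7.8880 % ABV


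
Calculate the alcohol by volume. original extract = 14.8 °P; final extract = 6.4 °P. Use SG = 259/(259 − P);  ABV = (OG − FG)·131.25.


OG = 259/(259 − 14.8) = 1.0606
FG = 259/(259 − 6.4) = 1.0253
ABV = (1.0606 − 1.0253)·131.25

4.6291 % ABV


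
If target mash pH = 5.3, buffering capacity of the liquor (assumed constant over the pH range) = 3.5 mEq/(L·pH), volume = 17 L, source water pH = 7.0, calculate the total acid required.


acid = buffering capacity · (pH_source − pH_target) · V
acid = 3.5 · (7.0 − 5.3) · 17

101.1500 mEq


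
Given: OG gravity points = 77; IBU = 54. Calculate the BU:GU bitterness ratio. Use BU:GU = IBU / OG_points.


BU:GU = 54 / 77

0.7013


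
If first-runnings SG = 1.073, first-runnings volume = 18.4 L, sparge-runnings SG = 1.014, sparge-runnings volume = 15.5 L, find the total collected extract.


total = Σ (SG_i − 1)·1000·V_i
first = (1.073 − 1)·1000·18.4 = 1343.2000
sparge = (1.014 − 1)·1000·15.5 = 217.0000
total = 1343.2000 + 217.0000

1560.2000 gravity·L


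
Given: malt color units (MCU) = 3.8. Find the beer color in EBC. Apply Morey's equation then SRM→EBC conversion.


SRM = 1.4922·MCU^0.6859;  EBC = SRM·1.97
SRM = 1.4922·3.8^0.6859 = 3.7282
EBC = 3.7282·1.97

7.3446 EBC


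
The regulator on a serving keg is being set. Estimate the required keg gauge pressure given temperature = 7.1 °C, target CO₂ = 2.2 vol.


psi = vols/(0.01821 + 0.09011·e^(−0.04·T)) − 14.695
psi = 2.2/(0.01821 + 0.09011·e^(−0.04·7.1)) − 14.695

10.8740 psi


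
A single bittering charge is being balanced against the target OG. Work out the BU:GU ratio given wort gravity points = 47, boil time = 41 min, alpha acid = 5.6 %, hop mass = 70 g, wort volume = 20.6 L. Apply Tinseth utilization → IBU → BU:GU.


U = 1.65·0.000125^(GP/1000)·(1−e^(−0.04t))/4.15;  IBU = (α/100)·m·U·1000/V;  BU:GU = IBU/GP
U = 1.65·0.000125^(47/1000)·(1−e^(−0.04·41))/4.15 = 0.2101
IBU = (5.6/100)·70·0.2101·1000/20.6 = 39.9719
BU:GU = 39.9719/47

0.8505


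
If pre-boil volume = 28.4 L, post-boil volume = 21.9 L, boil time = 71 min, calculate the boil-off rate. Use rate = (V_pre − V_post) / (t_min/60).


rate = (28.4 − 21.9) / (71/60)

5.4930 L/hr


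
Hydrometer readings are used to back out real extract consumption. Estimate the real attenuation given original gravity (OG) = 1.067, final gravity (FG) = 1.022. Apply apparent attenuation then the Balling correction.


AA = (OG−FG)/(OG−1)·100;  RA = AA·0.8192
AA = (1.067 − 1.022)/(1.067 − 1)·100 = 67.1642
RA = 67.1642·0.8192

55.0209 %


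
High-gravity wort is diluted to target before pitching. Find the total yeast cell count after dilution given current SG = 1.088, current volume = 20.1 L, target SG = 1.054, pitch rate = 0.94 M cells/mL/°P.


V_w = V·((SG_c−1)/(SG_t−1)−1);  °P = 259 − 259/SG_t;  cells = rate·(V+V_w)·°P
V_w = 20.1·((1.088−1)/(1.054−1)−1) = 12.6556
V_final = 20.1 + 12.6556 = 32.7556
°P = 259 − 259/1.054 = 13.2694
cells = 0.94·32.7556·13.2694

408.5693 billion cells


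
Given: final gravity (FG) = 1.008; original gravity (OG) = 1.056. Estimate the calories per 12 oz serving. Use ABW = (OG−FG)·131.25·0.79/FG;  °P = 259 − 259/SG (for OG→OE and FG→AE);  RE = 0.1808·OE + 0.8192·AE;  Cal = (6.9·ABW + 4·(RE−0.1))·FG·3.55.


ABW = (1.056 − 1.008)·131.25·0.79/1.008 = 4.9375
OE = 259 − 259/1.056 = 13.7348 °P
AE = 259 − 259/1.008 = 2.0556 °P
RE = 0.1808·13.7348 + 0.8192·2.0556 = 4.1672 °P
Cal = (6.9·4.9375 + 4·(4.1672−0.1))·1.008·3.55

180.1275 kcal


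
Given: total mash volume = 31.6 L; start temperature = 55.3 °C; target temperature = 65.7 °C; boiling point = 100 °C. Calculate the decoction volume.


V_dec = V_total·(T_target − T_start)/(T_boil − T_start)
V_dec = 31.6·(65.7 − 55.3)/(100 − 55.3)

7.3521 L


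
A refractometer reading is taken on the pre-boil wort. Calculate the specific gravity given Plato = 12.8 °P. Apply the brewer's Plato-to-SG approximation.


SG = 259/(259 − P)
SG = 259/(259 − 12.8)

1.0520


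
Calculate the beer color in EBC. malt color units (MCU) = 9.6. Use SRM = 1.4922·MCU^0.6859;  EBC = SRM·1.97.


SRM = 1.4922·9.6^0.6859 = 7.0399
EBC = 7.0399·1.97

13.8686 EBC


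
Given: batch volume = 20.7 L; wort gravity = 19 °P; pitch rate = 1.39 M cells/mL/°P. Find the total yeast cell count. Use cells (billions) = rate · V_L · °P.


cells = 1.39 · 20.7 · 19

546.6870 billion cells


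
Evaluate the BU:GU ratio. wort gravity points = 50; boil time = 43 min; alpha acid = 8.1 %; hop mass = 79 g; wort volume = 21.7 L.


U = 1.65·0.000125^(GP/1000)·(1−e^(−0.04t))/4.15;  IBU = (α/100)·m·U·1000/V;  BU:GU = IBU/GP
U = 1.65·0.000125^(50/1000)·(1−e^(−0.04·43))/4.15 = 0.2083
IBU = (8.1/100)·79·0.2083·1000/21.7 = 61.4104
BU:GU = 61.4104/50

1.2282


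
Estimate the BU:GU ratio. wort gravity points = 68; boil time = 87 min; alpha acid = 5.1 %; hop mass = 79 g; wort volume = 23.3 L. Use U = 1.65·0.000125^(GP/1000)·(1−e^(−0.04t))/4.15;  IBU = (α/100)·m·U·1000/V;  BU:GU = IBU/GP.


U = 1.65·0.000125^(68/1000)·(1−e^(−0.04·87))/4.15 = 0.2091
IBU = (5.1/100)·79·0.2091·1000/23.3 = 36.1641
BU:GU = 36.1641/68

0.5318


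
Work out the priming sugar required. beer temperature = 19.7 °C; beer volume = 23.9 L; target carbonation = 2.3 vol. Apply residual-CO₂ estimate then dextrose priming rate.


residual = 14.695·(0.01821 + 0.09011·e^(−0.04·T));  sugar = (target − residual)·4.0·V
residual = 14.695·(0.01821 + 0.09011·e^(−0.04·19.7)) = 0.8698
sugar = (2.3 − 0.8698)·4.0·23.9

136.7305 g


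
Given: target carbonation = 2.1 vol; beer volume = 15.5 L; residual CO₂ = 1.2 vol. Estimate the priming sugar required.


sugar = (target − residual)·4.0·V
sugar = (2.1 − 1.2)·4.0·15.5

55.8000 g


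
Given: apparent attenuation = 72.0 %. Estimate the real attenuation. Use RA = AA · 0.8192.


RA = 72.0 · 0.8192

58.9824 %


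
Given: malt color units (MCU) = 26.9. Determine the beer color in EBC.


SRM = 1.4922·MCU^0.6859;  EBC = SRM·1.97
SRM = 1.4922·26.9^0.6859 = 14.2723
EBC = 14.2723·1.97

28.1164 EBC


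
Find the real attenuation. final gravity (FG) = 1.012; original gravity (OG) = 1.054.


AA = (OG−FG)/(OG−1)·100;  RA = AA·0.8192
AA = (1.054 − 1.012)/(1.054 − 1)·100 = 77.7778
RA = 77.7778·0.8192

63.7156 %


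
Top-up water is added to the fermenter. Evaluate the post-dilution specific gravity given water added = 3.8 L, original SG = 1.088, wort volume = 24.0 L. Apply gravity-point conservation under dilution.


SG_new = 1 + (SG_old − 1)·V_old/(V_old + V_water)
pts = (1.088 − 1)·1000·24.0/(24.0 + 3.8) = 75.9712
SG_new = 1 + 75.9712/1000

1.0760


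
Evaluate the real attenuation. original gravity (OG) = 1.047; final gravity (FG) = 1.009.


AA = (OG−FG)/(OG−1)·100;  RA = AA·0.8192
AA = (1.047 − 1.009)/(1.047 − 1)·100 = 80.8511
RA = 80.8511·0.8192

66.2332 %


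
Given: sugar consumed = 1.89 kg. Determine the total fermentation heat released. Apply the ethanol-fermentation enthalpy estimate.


Q = m_sugar · 590 kJ/kg
Q = 1.89 · 590

1115.1000 kJ


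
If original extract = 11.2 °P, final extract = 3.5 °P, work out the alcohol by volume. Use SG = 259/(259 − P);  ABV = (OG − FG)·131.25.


OG = 259/(259 − 11.2) = 1.0452
FG = 259/(259 − 3.5) = 1.0137
ABV = (1.0452 − 1.0137)·131.25

4.1343 % ABV


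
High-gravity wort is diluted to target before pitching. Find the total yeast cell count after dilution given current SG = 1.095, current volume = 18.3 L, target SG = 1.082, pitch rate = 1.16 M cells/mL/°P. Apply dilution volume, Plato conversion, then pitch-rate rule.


V_w = V·((SG_c−1)/(SG_t−1)−1);  °P = 259 − 259/SG_t;  cells = rate·(V+V_w)·°P
V_w = 18.3·((1.095−1)/(1.082−1)−1) = 2.9012
V_final = 18.3 + 2.9012 = 21.2012
°P = 259 − 259/1.082 = 19.6285
cells = 1.16·21.2012·19.6285

482.7310 billion cells


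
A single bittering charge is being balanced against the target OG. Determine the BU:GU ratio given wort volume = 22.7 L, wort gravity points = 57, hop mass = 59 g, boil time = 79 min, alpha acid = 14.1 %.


U = 1.65·0.000125^(GP/1000)·(1−e^(−0.04t))/4.15;  IBU = (α/100)·m·U·1000/V;  BU:GU = IBU/GP
U = 1.65·0.000125^(57/1000)·(1−e^(−0.04·79))/4.15 = 0.2281
IBU = (14.1/100)·59·0.2281·1000/22.7 = 83.5945
BU:GU = 83.5945/57

1.4666


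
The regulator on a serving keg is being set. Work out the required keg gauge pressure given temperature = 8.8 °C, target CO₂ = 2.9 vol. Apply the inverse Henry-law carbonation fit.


psi = vols/(0.01821 + 0.09011·e^(−0.04·T)) − 14.695
psi = 2.9/(0.01821 + 0.09011·e^(−0.04·8.8)) − 14.695

20.8518 psi


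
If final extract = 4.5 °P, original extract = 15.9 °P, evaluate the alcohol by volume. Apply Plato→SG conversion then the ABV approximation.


SG = 259/(259 − P);  ABV = (OG − FG)·131.25
OG = 259/(259 − 15.9) = 1.0654
FG = 259/(259 − 4.5) = 1.0177
ABV = (1.0654 − 1.0177)·131.25

6.2637 % ABV


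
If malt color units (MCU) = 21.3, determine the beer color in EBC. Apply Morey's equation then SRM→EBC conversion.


SRM = 1.4922·MCU^0.6859;  EBC = SRM·1.97
SRM = 1.4922·21.3^0.6859 = 12.1608
EBC = 12.1608·1.97

23.9568 EBC


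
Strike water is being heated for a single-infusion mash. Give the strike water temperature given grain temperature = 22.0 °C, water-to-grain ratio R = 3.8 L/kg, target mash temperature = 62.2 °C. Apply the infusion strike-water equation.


T_strike = (0.41/R)·(T_mash − T_grain) + T_mash
T_strike = (0.41/3.8)·(62.2 − 22.0) + 62.2

66.5374 °C


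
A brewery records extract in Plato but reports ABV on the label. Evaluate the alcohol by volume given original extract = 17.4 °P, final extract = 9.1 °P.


SG = 259/(259 − P);  ABV = (OG − FG)·131.25
OG = 259/(259 − 17.4) = 1.0720
FG = 259/(259 − 9.1) = 1.0364
ABV = (1.0720 − 1.0364)·131.25

4.6732 % ABV


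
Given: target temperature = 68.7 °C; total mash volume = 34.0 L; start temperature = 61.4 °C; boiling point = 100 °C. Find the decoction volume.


V_dec = V_total·(T_target − T_start)/(T_boil − T_start)
V_dec = 34.0·(68.7 − 61.4)/(100 − 61.4)

6.4301 L


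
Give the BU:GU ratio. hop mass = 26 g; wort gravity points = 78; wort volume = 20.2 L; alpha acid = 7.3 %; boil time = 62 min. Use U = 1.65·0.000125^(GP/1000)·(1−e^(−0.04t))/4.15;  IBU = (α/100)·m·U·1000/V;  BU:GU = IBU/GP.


U = 1.65·0.000125^(78/1000)·(1−e^(−0.04·62))/4.15 = 0.1807
IBU = (7.3/100)·26·0.1807·1000/20.2 = 16.9807
BU:GU = 16.9807/78

0.2177


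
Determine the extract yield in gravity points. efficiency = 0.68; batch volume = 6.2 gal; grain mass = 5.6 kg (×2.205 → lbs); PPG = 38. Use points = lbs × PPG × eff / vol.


lbs = 5.6 × 2.205 = 12.3480
points = 12.3480 × 38 × 0.68 / 6.2

51.4633 points


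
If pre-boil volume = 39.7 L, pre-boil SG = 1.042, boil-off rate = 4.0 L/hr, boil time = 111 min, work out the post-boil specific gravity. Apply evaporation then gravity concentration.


V_post = V_pre − rate·(t/60);  SG_post = 1 + (SG_pre−1)·V_pre/V_post
V_post = 39.7 − 4.0·(111/60) = 32.3000
SG_post = 1 + (1.042 − 1)·39.7/32.3000

1.0516


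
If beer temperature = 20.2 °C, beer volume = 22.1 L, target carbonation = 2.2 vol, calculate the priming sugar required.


residual = 14.695·(0.01821 + 0.09011·e^(−0.04·T));  sugar = (target − residual)·4.0·V
residual = 14.695·(0.01821 + 0.09011·e^(−0.04·20.2)) = 0.8578
sugar = (2.2 − 0.8578)·4.0·22.1

118.6468 g


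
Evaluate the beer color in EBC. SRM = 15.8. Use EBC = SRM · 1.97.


EBC = 15.8 · 1.97

31.1260 EBC


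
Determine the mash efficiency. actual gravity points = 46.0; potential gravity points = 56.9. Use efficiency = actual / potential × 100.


efficiency = 46.0 / 56.9 × 100

80.8436 %


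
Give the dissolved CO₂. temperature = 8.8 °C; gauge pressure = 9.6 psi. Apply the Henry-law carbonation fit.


vols = (P + 14.695)·(0.01821 + 0.09011·e^(−0.04·T))
vols = (9.6 + 14.695)·(0.01821 + 0.09011·e^(−0.04·8.8))

1.9820 volumes


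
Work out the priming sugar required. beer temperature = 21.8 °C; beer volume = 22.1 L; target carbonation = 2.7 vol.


residual = 14.695·(0.01821 + 0.09011·e^(−0.04·T));  sugar = (target − residual)·4.0·V
residual = 14.695·(0.01821 + 0.09011·e^(−0.04·21.8)) = 0.8212
sugar = (2.7 − 0.8212)·4.0·22.1

166.0816 g


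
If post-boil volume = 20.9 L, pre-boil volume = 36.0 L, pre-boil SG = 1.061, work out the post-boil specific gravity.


SG_post = 1 + (SG_pre − 1)·V_pre/V_post
pts_pre = (1.061 − 1)·1000 = 61.0000
pts_post = 61.0000·36.0/20.9 = 105.0718
SG_post = 1 + 105.0718/1000

1.1051


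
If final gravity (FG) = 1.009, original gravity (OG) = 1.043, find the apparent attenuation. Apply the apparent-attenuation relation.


AA = (OG − FG)/(OG − 1) · 100
AA = (1.043 − 1.009)/(1.043 − 1) · 100

79.0698 %


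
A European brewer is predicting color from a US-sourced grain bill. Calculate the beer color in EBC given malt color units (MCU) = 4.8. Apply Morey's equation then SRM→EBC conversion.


SRM = 1.4922·MCU^0.6859;  EBC = SRM·1.97
SRM = 1.4922·4.8^0.6859 = 4.3761
EBC = 4.3761·1.97

8.6210 EBC


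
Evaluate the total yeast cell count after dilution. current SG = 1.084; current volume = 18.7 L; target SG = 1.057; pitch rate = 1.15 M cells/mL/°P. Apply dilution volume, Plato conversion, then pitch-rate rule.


V_w = V·((SG_c−1)/(SG_t−1)−1);  °P = 259 − 259/SG_t;  cells = rate·(V+V_w)·°P
V_w = 18.7·((1.084−1)/(1.057−1)−1) = 8.8579
V_final = 18.7 + 8.8579 = 27.5579
°P = 259 − 259/1.057 = 13.9669
cells = 1.15·27.5579·13.9669

442.6327 billion cells


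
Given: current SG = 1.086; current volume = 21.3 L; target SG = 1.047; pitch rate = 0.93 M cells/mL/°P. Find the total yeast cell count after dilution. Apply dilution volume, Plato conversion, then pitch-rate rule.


V_w = V·((SG_c−1)/(SG_t−1)−1);  °P = 259 − 259/SG_t;  cells = rate·(V+V_w)·°P
V_w = 21.3·((1.086−1)/(1.047−1)−1) = 17.6745
V_final = 21.3 + 17.6745 = 38.9745
°P = 259 − 259/1.047 = 11.6266
cells = 0.93·38.9745·11.6266

421.4190 billion cells


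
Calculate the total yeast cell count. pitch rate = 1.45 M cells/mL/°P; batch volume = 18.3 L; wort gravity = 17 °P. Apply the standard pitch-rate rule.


cells (billions) = rate · V_L · °P
cells = 1.45 · 18.3 · 17

451.0950 billion cells


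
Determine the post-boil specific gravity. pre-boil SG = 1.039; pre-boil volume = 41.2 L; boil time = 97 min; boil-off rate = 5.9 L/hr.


V_post = V_pre − rate·(t/60);  SG_post = 1 + (SG_pre−1)·V_pre/V_post
V_post = 41.2 − 5.9·(97/60) = 31.6617
SG_post = 1 + (1.039 − 1)·41.2/31.6617

1.0507


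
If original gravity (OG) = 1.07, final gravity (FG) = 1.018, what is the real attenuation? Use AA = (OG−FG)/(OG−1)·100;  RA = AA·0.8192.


AA = (1.07 − 1.018)/(1.07 − 1)·100 = 74.2857
RA = 74.2857·0.8192

60.8549 %


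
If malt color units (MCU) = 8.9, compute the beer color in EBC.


SRM = 1.4922·MCU^0.6859;  EBC = SRM·1.97
SRM = 1.4922·8.9^0.6859 = 6.6836
EBC = 6.6836·1.97

13.1668 EBC


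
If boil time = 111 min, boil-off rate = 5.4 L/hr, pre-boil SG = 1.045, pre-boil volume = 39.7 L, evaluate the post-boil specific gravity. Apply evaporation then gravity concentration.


V_post = V_pre − rate·(t/60);  SG_post = 1 + (SG_pre−1)·V_pre/V_post
V_post = 39.7 − 5.4·(111/60) = 29.7100
SG_post = 1 + (1.045 − 1)·39.7/29.7100

1.0601


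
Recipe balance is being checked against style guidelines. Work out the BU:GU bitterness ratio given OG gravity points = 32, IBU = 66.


BU:GU = IBU / OG_points
BU:GU = 66 / 32

2.0625


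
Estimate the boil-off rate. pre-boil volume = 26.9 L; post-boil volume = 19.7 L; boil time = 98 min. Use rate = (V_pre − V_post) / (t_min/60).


rate = (26.9 − 19.7) / (98/60)

4.4082 L/hr


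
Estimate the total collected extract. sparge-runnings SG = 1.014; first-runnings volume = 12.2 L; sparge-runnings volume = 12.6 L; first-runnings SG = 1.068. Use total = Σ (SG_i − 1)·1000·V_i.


first = (1.068 − 1)·1000·12.2 = 829.6000
sparge = (1.014 − 1)·1000·12.6 = 176.4000
total = 829.6000 + 176.4000

1006.0000 gravity·L


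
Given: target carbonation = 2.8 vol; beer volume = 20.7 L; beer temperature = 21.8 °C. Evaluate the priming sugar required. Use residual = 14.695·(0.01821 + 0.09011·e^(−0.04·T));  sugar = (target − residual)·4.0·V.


residual = 14.695·(0.01821 + 0.09011·e^(−0.04·21.8)) = 0.8212
sugar = (2.8 − 0.8212)·4.0·20.7

163.8406 g


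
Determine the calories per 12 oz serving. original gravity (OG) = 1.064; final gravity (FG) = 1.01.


ABW = (OG−FG)·131.25·0.79/FG;  °P = 259 − 259/SG (for OG→OE and FG→AE);  RE = 0.1808·OE + 0.8192·AE;  Cal = (6.9·ABW + 4·(RE−0.1))·FG·3.55
ABW = (1.064 − 1.01)·131.25·0.79/1.01 = 5.5437
OE = 259 − 259/1.064 = 15.5789 °P
AE = 259 − 259/1.01 = 2.5644 °P
RE = 0.1808·15.5789 + 0.8192·2.5644 = 4.9174 °P
Cal = (6.9·5.5437 + 4·(4.9174−0.1))·1.01·3.55

206.2416 kcal


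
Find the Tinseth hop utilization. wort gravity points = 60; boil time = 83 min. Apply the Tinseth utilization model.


U = 1.65·0.000125^(GP/1000) · (1 − e^(−0.04·t))/4.15
bigness = 1.65·0.000125^(60/1000) = 0.9623
boil_factor = (1 − e^(−0.04·83))/4.15 = 0.2323
U = 0.9623 · 0.2323

0.2235


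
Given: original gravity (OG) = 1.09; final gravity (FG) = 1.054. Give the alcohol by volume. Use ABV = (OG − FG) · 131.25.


ABV = (1.09 − 1.054) · 131.25

4.7250 % ABV


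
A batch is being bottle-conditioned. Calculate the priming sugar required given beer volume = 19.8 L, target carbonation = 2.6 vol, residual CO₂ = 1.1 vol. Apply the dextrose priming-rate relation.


sugar = (target − residual)·4.0·V
sugar = (2.6 − 1.1)·4.0·19.8

118.8000 g


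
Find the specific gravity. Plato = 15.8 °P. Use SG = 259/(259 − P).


SG = 259/(259 − 15.8)

1.0650


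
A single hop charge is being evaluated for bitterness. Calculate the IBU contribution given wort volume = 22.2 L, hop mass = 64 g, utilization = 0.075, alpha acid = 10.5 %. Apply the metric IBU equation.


IBU = (α/100)·mass·U·1000 / V
IBU = (10.5/100)·64·0.075·1000 / 22.2

22.7027 IBU


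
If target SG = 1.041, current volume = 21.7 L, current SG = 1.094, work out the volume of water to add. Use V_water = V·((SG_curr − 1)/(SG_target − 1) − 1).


V_water = 21.7·((1.094 − 1)/(1.041 − 1) − 1)

28.0512 L


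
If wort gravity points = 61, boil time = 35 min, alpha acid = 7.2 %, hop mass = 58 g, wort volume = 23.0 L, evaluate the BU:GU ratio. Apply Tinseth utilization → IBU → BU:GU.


U = 1.65·0.000125^(GP/1000)·(1−e^(−0.04t))/4.15;  IBU = (α/100)·m·U·1000/V;  BU:GU = IBU/GP
U = 1.65·0.000125^(61/1000)·(1−e^(−0.04·35))/4.15 = 0.1731
IBU = (7.2/100)·58·0.1731·1000/23.0 = 31.4346
BU:GU = 31.4346/61

0.5153


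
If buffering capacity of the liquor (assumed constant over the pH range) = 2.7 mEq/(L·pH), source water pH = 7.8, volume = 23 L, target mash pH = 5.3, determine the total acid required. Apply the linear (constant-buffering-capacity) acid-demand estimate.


acid = buffering capacity · (pH_source − pH_target) · V
acid = 2.7 · (7.8 − 5.3) · 23

155.2500 mEq


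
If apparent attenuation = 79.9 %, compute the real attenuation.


RA = AA · 0.8192
RA = 79.9 · 0.8192

65.4541 %


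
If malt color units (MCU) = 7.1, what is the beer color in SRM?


SRM = 1.4922 · MCU^0.6859
SRM = 1.4922 · 7.1^0.6859

5.7241 SRM


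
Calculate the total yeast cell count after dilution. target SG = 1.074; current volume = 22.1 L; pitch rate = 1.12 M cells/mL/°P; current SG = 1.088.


V_w = V·((SG_c−1)/(SG_t−1)−1);  °P = 259 − 259/SG_t;  cells = rate·(V+V_w)·°P
V_w = 22.1·((1.088−1)/(1.074−1)−1) = 4.1811
V_final = 22.1 + 4.1811 = 26.2811
°P = 259 − 259/1.074 = 17.8454
cells = 1.12·26.2811·17.8454

525.2771 billion cells


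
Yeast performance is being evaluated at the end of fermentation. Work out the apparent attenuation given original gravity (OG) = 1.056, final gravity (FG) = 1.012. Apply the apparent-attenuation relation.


AA = (OG − FG)/(OG − 1) · 100
AA = (1.056 − 1.012)/(1.056 − 1) · 100

78.5714 %


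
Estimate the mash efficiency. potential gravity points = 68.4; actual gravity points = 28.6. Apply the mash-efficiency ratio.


efficiency = actual / potential × 100
efficiency = 28.6 / 68.4 × 100

41.8129 %


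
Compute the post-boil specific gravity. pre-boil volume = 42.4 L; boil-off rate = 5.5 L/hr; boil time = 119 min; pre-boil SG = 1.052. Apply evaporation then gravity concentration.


V_post = V_pre − rate·(t/60);  SG_post = 1 + (SG_pre−1)·V_pre/V_post
V_post = 42.4 − 5.5·(119/60) = 31.4917
SG_post = 1 + (1.052 − 1)·42.4/31.4917

1.0700


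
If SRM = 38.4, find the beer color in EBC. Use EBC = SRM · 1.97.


EBC = 38.4 · 1.97

75.6480 EBC


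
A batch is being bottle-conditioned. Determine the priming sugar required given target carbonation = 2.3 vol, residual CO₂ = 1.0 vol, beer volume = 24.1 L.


sugar = (target − residual)·4.0·V
sugar = (2.3 − 1.0)·4.0·24.1

125.3200 g


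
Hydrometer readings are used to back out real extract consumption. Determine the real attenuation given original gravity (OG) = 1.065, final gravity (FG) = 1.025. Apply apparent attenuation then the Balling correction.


AA = (OG−FG)/(OG−1)·100;  RA = AA·0.8192
AA = (1.065 − 1.025)/(1.065 − 1)·100 = 61.5385
RA = 61.5385·0.8192

50.4123 %


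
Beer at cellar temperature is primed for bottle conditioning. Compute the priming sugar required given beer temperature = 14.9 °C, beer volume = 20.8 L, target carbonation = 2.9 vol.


residual = 14.695·(0.01821 + 0.09011·e^(−0.04·T));  sugar = (target − residual)·4.0·V
residual = 14.695·(0.01821 + 0.09011·e^(−0.04·14.9)) = 0.9972
sugar = (2.9 − 0.9972)·4.0·20.8

158.3107 g


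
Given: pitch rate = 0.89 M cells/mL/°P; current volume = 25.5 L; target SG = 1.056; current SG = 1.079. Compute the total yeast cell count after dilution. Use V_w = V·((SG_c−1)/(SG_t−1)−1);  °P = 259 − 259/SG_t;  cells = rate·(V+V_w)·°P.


V_w = 25.5·((1.079−1)/(1.056−1)−1) = 10.4732
V_final = 25.5 + 10.4732 = 35.9732
°P = 259 − 259/1.056 = 13.7348
cells = 0.89·35.9732·13.7348

439.7371 billion cells


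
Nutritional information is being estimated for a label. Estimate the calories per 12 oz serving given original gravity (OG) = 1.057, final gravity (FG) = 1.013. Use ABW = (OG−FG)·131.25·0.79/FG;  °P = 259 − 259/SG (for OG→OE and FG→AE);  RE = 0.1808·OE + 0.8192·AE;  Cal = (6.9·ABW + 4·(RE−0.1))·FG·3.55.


ABW = (1.057 − 1.013)·131.25·0.79/1.013 = 4.5037
OE = 259 − 259/1.057 = 13.9669 °P
AE = 259 − 259/1.013 = 3.3238 °P
RE = 0.1808·13.9669 + 0.8192·3.3238 = 5.2481 °P
Cal = (6.9·4.5037 + 4·(5.2481−0.1))·1.013·3.55

185.8051 kcal


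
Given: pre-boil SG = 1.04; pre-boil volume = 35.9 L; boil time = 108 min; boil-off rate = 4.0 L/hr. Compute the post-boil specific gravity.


V_post = V_pre − rate·(t/60);  SG_post = 1 + (SG_pre−1)·V_pre/V_post
V_post = 35.9 − 4.0·(108/60) = 28.7000
SG_post = 1 + (1.04 − 1)·35.9/28.7000

1.0500


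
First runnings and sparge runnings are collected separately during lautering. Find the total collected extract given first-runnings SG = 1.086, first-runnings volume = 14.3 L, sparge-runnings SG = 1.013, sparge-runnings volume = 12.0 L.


total = Σ (SG_i − 1)·1000·V_i
first = (1.086 − 1)·1000·14.3 = 1229.8000
sparge = (1.013 − 1)·1000·12.0 = 156.0000
total = 1229.8000 + 156.0000

1385.8000 gravity·L


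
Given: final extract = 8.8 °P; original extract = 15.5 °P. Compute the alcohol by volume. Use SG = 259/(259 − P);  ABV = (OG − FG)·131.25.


OG = 259/(259 − 15.5) = 1.0637
FG = 259/(259 − 8.8) = 1.0352
ABV = (1.0637 − 1.0352)·131.25

3.7384 % ABV


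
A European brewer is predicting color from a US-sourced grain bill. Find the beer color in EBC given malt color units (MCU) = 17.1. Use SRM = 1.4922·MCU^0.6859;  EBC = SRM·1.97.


SRM = 1.4922·17.1^0.6859 = 10.4602
EBC = 10.4602·1.97

20.6066 EBC


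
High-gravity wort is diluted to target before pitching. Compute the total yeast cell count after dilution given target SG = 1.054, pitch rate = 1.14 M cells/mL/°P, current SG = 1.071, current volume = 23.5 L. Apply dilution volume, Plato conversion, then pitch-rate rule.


V_w = V·((SG_c−1)/(SG_t−1)−1);  °P = 259 − 259/SG_t;  cells = rate·(V+V_w)·°P
V_w = 23.5·((1.071−1)/(1.054−1)−1) = 7.3981
V_final = 23.5 + 7.3981 = 30.8981
°P = 259 − 259/1.054 = 13.2694
cells = 1.14·30.8981·13.2694

467.4016 billion cells
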